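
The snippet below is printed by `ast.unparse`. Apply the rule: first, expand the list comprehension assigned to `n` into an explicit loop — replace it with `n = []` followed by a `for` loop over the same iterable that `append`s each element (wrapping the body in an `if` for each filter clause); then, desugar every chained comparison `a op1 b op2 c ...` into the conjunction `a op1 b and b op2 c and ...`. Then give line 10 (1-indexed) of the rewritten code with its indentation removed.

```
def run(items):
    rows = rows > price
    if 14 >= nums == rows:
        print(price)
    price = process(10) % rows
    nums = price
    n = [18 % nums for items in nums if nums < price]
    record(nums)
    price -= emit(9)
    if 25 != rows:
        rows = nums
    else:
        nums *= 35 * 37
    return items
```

Transformed code:
def run(items):
    rows = rows > price
    if 14 >= nums and nums == rows:
        print(price)
    price = process(10) % rows
    nums = price
    n = []
    for items in nums:
        if nums < price:
            n.append(18 % nums)
    record(nums)
    price -= emit(9)
    if 25 != rows:
        rows = nums
    else:
        nums *= 35 * 37
    return items

n.append(18 % nums)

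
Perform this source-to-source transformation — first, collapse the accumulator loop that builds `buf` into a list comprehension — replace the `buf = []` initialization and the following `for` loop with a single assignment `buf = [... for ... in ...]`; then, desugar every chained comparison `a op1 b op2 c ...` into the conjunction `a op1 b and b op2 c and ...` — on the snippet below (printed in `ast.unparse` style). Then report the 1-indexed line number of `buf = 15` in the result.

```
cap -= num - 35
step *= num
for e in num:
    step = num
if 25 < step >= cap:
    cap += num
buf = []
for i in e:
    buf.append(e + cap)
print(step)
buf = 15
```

Transformed code:
cap -= num - 35
step *= num
for e in num:
    step = num
if 25 < step and step >= cap:
    cap += num
buf = [e + cap for i in e]
print(step)
buf = 15

9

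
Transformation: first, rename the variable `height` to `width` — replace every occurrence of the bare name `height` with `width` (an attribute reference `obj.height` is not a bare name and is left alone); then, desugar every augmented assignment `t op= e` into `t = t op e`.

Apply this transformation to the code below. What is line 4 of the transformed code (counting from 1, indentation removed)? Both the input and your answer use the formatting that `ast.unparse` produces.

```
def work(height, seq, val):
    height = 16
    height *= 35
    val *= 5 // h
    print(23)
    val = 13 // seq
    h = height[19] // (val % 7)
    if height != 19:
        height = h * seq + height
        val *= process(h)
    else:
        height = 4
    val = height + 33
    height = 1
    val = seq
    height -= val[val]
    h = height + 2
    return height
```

Transformed code:
def work(width, seq, val):
    width = 16
    width = width * 35
    val = val * (5 // h)
    print(23)
    val = 13 // seq
    h = width[19] // (val % 7)
    if width != 19:
        width = h * seq + width
        val = val * process(h)
    else:
        width = 4
    val = width + 33
    width = 1
    val = seq
    width = width - val[val]
    h = width + 2
    return width

val = val * (5 // h)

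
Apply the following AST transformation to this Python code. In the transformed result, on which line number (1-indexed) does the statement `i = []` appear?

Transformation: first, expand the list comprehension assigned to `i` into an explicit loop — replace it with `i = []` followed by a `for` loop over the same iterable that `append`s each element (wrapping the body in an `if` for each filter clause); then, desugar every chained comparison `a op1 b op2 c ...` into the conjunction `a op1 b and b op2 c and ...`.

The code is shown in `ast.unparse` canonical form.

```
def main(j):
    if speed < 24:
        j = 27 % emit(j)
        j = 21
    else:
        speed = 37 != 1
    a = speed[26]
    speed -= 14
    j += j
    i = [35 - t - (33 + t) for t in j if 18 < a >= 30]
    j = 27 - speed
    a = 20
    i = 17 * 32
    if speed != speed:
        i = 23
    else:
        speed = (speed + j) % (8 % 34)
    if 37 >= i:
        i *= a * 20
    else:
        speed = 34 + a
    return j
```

Transformed code:
def main(j):
    if speed < 24:
        j = 27 % emit(j)
        j = 21
    else:
        speed = 37 != 1
    a = speed[26]
    speed -= 14
    j += j
    i = []
    for t in j:
        if 18 < a and a >= 30:
            i.append(35 - t - (33 + t))
    j = 27 - speed
    a = 20
    i = 17 * 32
    if speed != speed:
        i = 23
    else:
        speed = (speed + j) % (8 % 34)
    if 37 >= i:
        i *= a * 20
    else:
        speed = 34 + a
    return j

10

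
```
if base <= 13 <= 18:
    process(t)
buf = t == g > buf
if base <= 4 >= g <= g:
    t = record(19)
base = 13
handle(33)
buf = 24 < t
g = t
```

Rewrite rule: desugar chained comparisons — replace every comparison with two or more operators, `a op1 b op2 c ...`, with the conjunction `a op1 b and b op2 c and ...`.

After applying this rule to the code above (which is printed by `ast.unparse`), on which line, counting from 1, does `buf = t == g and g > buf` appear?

3

Transformed code:
if base <= 13 and 13 <= 18:
    process(t)
buf = t == g and g > buf
if base <= 4 and 4 >= g and (g <= g):
    t = record(19)
base = 13
handle(33)
buf = 24 < t
g = t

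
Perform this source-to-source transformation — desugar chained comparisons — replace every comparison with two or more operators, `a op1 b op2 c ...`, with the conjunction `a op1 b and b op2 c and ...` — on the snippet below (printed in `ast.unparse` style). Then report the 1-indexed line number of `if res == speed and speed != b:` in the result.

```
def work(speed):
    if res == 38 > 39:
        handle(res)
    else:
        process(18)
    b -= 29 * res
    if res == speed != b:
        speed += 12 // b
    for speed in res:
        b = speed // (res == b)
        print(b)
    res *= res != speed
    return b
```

7

Transformed code:
def work(speed):
    if res == 38 and 38 > 39:
        handle(res)
    else:
        process(18)
    b -= 29 * res
    if res == speed and speed != b:
        speed += 12 // b
    for speed in res:
        b = speed // (res == b)
        print(b)
    res *= res != speed
    return b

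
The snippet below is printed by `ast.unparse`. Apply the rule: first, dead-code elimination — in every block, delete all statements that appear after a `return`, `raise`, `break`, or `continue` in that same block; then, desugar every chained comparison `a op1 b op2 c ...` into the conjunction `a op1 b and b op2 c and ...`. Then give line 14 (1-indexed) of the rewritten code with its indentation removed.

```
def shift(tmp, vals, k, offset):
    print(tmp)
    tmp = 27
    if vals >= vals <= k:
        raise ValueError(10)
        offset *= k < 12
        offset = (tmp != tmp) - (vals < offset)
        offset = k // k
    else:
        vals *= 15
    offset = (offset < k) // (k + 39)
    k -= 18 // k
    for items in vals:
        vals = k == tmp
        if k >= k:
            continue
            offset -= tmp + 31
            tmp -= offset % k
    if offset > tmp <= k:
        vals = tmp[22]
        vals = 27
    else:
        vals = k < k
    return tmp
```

Transformed code:
def shift(tmp, vals, k, offset):
    print(tmp)
    tmp = 27
    if vals >= vals and vals <= k:
        raise ValueError(10)
    else:
        vals *= 15
    offset = (offset < k) // (k + 39)
    k -= 18 // k
    for items in vals:
        vals = k == tmp
        if k >= k:
            continue
    if offset > tmp and tmp <= k:
        vals = tmp[22]
        vals = 27
    else:
        vals = k < k
    return tmp

if offset > tmp and tmp <= k:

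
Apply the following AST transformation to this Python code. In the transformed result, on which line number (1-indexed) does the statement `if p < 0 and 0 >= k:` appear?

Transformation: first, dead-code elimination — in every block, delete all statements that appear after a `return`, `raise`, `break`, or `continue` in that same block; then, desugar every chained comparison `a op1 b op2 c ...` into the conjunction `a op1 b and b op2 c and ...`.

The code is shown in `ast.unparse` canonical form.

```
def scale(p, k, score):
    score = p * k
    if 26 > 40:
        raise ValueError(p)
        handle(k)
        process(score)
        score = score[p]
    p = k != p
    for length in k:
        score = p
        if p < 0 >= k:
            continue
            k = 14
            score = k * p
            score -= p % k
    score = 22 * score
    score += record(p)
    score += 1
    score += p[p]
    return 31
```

8

Transformed code:
def scale(p, k, score):
    score = p * k
    if 26 > 40:
        raise ValueError(p)
    p = k != p
    for length in k:
        score = p
        if p < 0 and 0 >= k:
            continue
    score = 22 * score
    score += record(p)
    score += 1
    score += p[p]
    return 31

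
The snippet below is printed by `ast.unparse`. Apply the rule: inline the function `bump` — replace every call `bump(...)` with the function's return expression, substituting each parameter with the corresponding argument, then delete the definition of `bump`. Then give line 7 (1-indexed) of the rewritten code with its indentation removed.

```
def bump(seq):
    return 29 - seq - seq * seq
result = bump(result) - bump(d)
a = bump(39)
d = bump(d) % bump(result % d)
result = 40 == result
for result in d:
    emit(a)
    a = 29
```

Transformed code:
result = 29 - result - result * result - (29 - d - d * d)
a = 29 - 39 - 39 * 39
d = (29 - d - d * d) % (29 - result % d - result % d * (result % d))
result = 40 == result
for result in d:
    emit(a)
    a = 29

a = 29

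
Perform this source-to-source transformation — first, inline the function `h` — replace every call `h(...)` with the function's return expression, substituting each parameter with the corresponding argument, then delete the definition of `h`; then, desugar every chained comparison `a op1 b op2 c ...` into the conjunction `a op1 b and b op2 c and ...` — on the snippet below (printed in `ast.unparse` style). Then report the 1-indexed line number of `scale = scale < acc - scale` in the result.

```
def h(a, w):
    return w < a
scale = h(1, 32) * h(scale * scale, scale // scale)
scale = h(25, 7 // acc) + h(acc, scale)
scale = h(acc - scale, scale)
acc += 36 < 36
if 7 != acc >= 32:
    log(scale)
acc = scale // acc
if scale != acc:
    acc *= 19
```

Transformed code:
scale = (32 < 1) * (scale // scale < scale * scale)
scale = (7 // acc < 25) + (scale < acc)
scale = scale < acc - scale
acc += 36 < 36
if 7 != acc and acc >= 32:
    log(scale)
acc = scale // acc
if scale != acc:
    acc *= 19

3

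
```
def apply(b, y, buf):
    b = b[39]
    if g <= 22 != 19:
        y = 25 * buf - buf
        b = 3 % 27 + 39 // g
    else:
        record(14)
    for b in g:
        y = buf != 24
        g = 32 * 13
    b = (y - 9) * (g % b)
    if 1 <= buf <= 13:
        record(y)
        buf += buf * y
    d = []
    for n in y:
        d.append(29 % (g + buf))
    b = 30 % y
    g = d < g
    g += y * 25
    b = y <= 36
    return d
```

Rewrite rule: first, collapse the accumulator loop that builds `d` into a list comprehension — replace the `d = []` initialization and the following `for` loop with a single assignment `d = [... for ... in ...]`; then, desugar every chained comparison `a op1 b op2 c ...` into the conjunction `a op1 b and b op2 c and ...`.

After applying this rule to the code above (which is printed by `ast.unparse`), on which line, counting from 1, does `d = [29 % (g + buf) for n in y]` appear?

15

Transformed code:
def apply(b, y, buf):
    b = b[39]
    if g <= 22 and 22 != 19:
        y = 25 * buf - buf
        b = 3 % 27 + 39 // g
    else:
        record(14)
    for b in g:
        y = buf != 24
        g = 32 * 13
    b = (y - 9) * (g % b)
    if 1 <= buf and buf <= 13:
        record(y)
        buf += buf * y
    d = [29 % (g + buf) for n in y]
    b = 30 % y
    g = d < g
    g += y * 25
    b = y <= 36
    return d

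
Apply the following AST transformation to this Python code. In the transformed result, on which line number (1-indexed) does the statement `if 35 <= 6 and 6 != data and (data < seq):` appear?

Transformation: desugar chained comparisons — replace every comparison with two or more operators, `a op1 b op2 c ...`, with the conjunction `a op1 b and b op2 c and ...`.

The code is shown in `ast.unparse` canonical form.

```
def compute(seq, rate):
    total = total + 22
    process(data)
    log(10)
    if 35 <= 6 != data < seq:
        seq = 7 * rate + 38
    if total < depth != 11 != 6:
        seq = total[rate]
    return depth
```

Transformed code:
def compute(seq, rate):
    total = total + 22
    process(data)
    log(10)
    if 35 <= 6 and 6 != data and (data < seq):
        seq = 7 * rate + 38
    if total < depth and depth != 11 and (11 != 6):
        seq = total[rate]
    return depth

5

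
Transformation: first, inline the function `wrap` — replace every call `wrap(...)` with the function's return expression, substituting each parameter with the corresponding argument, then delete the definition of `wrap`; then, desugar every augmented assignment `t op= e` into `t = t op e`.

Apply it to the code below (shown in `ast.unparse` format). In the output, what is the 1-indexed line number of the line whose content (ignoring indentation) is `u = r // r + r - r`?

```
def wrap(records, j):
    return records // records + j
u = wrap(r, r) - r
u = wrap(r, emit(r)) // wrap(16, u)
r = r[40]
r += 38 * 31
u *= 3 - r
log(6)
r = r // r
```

Transformed code:
u = r // r + r - r
u = (r // r + emit(r)) // (16 // 16 + u)
r = r[40]
r = r + 38 * 31
u = u * (3 - r)
log(6)
r = r // r

1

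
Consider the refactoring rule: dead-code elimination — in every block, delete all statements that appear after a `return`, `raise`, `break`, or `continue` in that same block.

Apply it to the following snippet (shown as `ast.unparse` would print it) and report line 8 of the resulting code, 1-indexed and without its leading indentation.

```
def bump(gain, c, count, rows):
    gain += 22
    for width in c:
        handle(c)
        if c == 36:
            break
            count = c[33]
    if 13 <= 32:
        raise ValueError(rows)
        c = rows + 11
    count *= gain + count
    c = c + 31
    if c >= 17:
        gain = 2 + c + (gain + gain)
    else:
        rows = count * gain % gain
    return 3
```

raise ValueError(rows)

Transformed code:
def bump(gain, c, count, rows):
    gain += 22
    for width in c:
        handle(c)
        if c == 36:
            break
    if 13 <= 32:
        raise ValueError(rows)
    count *= gain + count
    c = c + 31
    if c >= 17:
        gain = 2 + c + (gain + gain)
    else:
        rows = count * gain % gain
    return 3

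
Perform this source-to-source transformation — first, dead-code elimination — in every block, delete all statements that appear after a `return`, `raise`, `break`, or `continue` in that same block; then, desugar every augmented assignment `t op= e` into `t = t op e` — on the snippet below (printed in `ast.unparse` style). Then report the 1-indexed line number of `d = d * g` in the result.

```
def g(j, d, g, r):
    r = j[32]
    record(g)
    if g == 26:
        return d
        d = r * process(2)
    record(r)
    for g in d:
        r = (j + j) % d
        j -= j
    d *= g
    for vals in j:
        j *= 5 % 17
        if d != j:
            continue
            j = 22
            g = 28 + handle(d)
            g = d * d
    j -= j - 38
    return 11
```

10

Transformed code:
def g(j, d, g, r):
    r = j[32]
    record(g)
    if g == 26:
        return d
    record(r)
    for g in d:
        r = (j + j) % d
        j = j - j
    d = d * g
    for vals in j:
        j = j * (5 % 17)
        if d != j:
            continue
    j = j - (j - 38)
    return 11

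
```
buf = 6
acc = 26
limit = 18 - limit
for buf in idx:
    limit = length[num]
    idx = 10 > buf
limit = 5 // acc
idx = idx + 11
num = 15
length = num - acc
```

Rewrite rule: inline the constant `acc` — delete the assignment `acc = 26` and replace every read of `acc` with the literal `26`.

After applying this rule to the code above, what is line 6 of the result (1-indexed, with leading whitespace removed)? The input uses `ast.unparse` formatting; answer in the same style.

Transformed code:
buf = 6
limit = 18 - limit
for buf in idx:
    limit = length[num]
    idx = 10 > buf
limit = 5 // 26
idx = idx + 11
num = 15
length = num - 26

limit = 5 // 26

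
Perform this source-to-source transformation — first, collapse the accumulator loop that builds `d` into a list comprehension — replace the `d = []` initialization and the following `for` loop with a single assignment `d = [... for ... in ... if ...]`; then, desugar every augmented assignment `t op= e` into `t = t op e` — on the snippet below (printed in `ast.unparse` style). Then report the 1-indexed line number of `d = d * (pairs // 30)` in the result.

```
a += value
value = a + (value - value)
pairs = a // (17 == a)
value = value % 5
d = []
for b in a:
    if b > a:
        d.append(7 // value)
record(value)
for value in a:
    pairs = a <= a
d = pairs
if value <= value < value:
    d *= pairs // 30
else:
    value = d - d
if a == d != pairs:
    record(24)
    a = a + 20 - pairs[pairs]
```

Transformed code:
a = a + value
value = a + (value - value)
pairs = a // (17 == a)
value = value % 5
d = [7 // value for b in a if b > a]
record(value)
for value in a:
    pairs = a <= a
d = pairs
if value <= value < value:
    d = d * (pairs // 30)
else:
    value = d - d
if a == d != pairs:
    record(24)
    a = a + 20 - pairs[pairs]

11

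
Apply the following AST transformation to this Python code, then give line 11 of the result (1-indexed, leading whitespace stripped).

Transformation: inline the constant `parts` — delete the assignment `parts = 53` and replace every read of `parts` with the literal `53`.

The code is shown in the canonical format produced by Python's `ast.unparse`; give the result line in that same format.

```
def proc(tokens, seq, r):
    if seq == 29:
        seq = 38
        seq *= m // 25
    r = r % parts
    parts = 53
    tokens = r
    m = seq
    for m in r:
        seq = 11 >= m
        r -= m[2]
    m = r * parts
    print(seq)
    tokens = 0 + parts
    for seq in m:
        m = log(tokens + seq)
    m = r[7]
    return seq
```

m = r * 53

Transformed code:
def proc(tokens, seq, r):
    if seq == 29:
        seq = 38
        seq *= m // 25
    r = r % 53
    tokens = r
    m = seq
    for m in r:
        seq = 11 >= m
        r -= m[2]
    m = r * 53
    print(seq)
    tokens = 0 + 53
    for seq in m:
        m = log(tokens + seq)
    m = r[7]
    return seq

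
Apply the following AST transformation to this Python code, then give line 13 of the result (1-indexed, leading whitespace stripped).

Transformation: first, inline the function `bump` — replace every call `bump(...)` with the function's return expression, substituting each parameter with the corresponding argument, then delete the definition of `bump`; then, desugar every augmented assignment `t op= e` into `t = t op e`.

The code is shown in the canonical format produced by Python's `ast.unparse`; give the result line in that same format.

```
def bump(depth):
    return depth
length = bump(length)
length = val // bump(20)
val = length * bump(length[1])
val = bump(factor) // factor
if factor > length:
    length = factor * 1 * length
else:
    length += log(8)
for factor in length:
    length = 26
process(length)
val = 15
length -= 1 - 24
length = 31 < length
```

length = length - (1 - 24)

Transformed code:
length = length
length = val // 20
val = length * length[1]
val = factor // factor
if factor > length:
    length = factor * 1 * length
else:
    length = length + log(8)
for factor in length:
    length = 26
process(length)
val = 15
length = length - (1 - 24)
length = 31 < length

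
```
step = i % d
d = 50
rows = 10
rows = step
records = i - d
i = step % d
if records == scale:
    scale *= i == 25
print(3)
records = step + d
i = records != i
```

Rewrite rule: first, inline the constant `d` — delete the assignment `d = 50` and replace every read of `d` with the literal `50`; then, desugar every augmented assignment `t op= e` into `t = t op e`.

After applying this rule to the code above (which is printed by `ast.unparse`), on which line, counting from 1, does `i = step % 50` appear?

5

Transformed code:
step = i % 50
rows = 10
rows = step
records = i - 50
i = step % 50
if records == scale:
    scale = scale * (i == 25)
print(3)
records = step + 50
i = records != i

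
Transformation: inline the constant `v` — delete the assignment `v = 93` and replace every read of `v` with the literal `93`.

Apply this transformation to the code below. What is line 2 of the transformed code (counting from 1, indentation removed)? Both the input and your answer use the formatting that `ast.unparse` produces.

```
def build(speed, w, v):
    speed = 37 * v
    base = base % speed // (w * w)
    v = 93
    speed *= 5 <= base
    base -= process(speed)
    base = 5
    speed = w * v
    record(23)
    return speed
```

speed = 37 * 93

Transformed code:
def build(speed, w, v):
    speed = 37 * 93
    base = base % speed // (w * w)
    speed *= 5 <= base
    base -= process(speed)
    base = 5
    speed = w * 93
    record(23)
    return speed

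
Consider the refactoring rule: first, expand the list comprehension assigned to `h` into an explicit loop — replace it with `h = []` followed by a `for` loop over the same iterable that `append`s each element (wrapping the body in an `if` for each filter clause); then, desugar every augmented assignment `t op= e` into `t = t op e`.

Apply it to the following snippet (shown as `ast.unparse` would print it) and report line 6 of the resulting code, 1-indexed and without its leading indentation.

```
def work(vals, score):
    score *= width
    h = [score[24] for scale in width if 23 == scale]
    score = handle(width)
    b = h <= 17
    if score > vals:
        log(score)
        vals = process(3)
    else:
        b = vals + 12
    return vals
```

Transformed code:
def work(vals, score):
    score = score * width
    h = []
    for scale in width:
        if 23 == scale:
            h.append(score[24])
    score = handle(width)
    b = h <= 17
    if score > vals:
        log(score)
        vals = process(3)
    else:
        b = vals + 12
    return vals

h.append(score[24])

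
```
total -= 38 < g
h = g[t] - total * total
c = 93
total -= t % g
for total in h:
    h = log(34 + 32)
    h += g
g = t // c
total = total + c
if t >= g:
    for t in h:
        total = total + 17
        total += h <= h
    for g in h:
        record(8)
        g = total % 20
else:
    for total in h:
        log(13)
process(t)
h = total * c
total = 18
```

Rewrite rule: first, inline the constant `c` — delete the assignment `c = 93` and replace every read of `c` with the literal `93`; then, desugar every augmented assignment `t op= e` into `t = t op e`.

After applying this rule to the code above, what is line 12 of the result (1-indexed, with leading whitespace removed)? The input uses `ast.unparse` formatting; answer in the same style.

total = total + (h <= h)

Transformed code:
total = total - (38 < g)
h = g[t] - total * total
total = total - t % g
for total in h:
    h = log(34 + 32)
    h = h + g
g = t // 93
total = total + 93
if t >= g:
    for t in h:
        total = total + 17
        total = total + (h <= h)
    for g in h:
        record(8)
        g = total % 20
else:
    for total in h:
        log(13)
process(t)
h = total * 93
total = 18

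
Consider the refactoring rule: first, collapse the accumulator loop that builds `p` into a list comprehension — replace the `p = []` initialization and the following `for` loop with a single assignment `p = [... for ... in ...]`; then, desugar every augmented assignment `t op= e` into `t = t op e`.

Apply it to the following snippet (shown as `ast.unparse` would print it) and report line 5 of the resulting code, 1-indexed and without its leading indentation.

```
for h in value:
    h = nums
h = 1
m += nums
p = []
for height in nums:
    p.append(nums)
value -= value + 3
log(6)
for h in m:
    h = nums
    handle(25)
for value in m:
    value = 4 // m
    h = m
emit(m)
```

Transformed code:
for h in value:
    h = nums
h = 1
m = m + nums
p = [nums for height in nums]
value = value - (value + 3)
log(6)
for h in m:
    h = nums
    handle(25)
for value in m:
    value = 4 // m
    h = m
emit(m)

p = [nums for height in nums]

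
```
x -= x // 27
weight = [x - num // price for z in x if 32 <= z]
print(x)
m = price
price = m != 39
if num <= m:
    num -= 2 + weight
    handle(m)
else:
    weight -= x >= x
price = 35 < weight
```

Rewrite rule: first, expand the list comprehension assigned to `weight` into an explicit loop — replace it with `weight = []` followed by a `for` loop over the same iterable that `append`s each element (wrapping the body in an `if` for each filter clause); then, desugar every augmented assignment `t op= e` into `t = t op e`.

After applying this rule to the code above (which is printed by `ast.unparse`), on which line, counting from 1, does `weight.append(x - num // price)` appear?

5

Transformed code:
x = x - x // 27
weight = []
for z in x:
    if 32 <= z:
        weight.append(x - num // price)
print(x)
m = price
price = m != 39
if num <= m:
    num = num - (2 + weight)
    handle(m)
else:
    weight = weight - (x >= x)
price = 35 < weight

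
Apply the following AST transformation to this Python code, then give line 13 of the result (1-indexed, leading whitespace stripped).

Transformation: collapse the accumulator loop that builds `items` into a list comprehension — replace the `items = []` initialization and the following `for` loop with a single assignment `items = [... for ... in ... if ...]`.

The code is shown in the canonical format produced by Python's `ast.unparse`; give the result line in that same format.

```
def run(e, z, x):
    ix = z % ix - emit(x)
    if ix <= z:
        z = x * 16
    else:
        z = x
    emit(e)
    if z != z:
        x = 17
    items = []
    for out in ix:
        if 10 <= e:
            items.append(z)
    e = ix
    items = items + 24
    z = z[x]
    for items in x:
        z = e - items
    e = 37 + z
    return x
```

z = z[x]

Transformed code:
def run(e, z, x):
    ix = z % ix - emit(x)
    if ix <= z:
        z = x * 16
    else:
        z = x
    emit(e)
    if z != z:
        x = 17
    items = [z for out in ix if 10 <= e]
    e = ix
    items = items + 24
    z = z[x]
    for items in x:
        z = e - items
    e = 37 + z
    return x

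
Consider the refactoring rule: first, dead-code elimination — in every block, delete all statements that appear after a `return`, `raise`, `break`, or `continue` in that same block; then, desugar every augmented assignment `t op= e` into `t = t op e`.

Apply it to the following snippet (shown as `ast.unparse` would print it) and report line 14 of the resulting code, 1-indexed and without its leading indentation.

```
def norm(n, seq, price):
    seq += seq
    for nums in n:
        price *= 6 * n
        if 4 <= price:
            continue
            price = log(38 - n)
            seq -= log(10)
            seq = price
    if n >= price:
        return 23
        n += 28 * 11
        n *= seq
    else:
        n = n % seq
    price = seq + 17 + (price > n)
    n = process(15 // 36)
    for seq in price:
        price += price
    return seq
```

price = price + price

Transformed code:
def norm(n, seq, price):
    seq = seq + seq
    for nums in n:
        price = price * (6 * n)
        if 4 <= price:
            continue
    if n >= price:
        return 23
    else:
        n = n % seq
    price = seq + 17 + (price > n)
    n = process(15 // 36)
    for seq in price:
        price = price + price
    return seq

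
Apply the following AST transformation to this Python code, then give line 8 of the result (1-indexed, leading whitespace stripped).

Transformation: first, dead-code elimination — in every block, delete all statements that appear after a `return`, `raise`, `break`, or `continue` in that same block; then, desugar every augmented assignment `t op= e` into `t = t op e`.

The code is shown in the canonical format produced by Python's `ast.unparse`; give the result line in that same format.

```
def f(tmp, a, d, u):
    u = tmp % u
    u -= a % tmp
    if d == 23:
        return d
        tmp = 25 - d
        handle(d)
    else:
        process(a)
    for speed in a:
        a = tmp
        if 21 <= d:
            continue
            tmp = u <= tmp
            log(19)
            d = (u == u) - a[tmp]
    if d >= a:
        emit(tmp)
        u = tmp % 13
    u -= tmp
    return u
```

for speed in a:

Transformed code:
def f(tmp, a, d, u):
    u = tmp % u
    u = u - a % tmp
    if d == 23:
        return d
    else:
        process(a)
    for speed in a:
        a = tmp
        if 21 <= d:
            continue
    if d >= a:
        emit(tmp)
        u = tmp % 13
    u = u - tmp
    return u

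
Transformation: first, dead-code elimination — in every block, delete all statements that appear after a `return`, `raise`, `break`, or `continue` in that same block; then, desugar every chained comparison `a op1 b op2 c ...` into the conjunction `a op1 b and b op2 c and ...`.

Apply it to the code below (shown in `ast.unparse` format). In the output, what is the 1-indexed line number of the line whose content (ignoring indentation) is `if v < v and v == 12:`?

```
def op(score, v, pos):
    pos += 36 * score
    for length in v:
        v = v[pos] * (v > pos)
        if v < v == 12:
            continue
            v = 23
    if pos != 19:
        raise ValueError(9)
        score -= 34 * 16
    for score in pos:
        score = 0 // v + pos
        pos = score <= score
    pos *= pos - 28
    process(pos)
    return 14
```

Transformed code:
def op(score, v, pos):
    pos += 36 * score
    for length in v:
        v = v[pos] * (v > pos)
        if v < v and v == 12:
            continue
    if pos != 19:
        raise ValueError(9)
    for score in pos:
        score = 0 // v + pos
        pos = score <= score
    pos *= pos - 28
    process(pos)
    return 14

5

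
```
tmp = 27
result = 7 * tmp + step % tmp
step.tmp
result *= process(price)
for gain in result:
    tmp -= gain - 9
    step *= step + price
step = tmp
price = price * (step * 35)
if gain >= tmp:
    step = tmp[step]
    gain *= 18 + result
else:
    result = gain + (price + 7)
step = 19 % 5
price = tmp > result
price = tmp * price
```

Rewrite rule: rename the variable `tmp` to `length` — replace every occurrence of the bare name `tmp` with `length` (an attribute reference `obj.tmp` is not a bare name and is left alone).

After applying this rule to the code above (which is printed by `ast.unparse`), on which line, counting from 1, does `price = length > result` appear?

Transformed code:
length = 27
result = 7 * length + step % length
step.tmp
result *= process(price)
for gain in result:
    length -= gain - 9
    step *= step + price
step = length
price = price * (step * 35)
if gain >= length:
    step = length[step]
    gain *= 18 + result
else:
    result = gain + (price + 7)
step = 19 % 5
price = length > result
price = length * price

16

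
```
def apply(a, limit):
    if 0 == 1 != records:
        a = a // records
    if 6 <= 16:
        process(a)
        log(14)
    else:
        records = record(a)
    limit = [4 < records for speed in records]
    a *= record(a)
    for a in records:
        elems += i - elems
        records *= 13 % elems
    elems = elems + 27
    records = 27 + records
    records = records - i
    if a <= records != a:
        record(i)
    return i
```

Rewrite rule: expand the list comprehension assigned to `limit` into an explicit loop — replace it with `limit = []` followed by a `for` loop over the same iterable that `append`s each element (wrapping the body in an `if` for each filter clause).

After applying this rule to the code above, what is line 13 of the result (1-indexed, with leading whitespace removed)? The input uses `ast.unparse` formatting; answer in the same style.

Transformed code:
def apply(a, limit):
    if 0 == 1 != records:
        a = a // records
    if 6 <= 16:
        process(a)
        log(14)
    else:
        records = record(a)
    limit = []
    for speed in records:
        limit.append(4 < records)
    a *= record(a)
    for a in records:
        elems += i - elems
        records *= 13 % elems
    elems = elems + 27
    records = 27 + records
    records = records - i
    if a <= records != a:
        record(i)
    return i

for a in records:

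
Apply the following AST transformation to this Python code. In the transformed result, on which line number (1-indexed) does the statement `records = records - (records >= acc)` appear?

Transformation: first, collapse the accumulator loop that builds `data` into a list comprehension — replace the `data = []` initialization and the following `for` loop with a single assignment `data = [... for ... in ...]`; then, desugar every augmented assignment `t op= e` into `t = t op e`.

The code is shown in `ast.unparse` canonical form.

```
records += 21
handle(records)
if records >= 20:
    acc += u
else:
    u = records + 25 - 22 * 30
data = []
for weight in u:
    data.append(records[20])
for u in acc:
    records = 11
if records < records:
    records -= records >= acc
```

Transformed code:
records = records + 21
handle(records)
if records >= 20:
    acc = acc + u
else:
    u = records + 25 - 22 * 30
data = [records[20] for weight in u]
for u in acc:
    records = 11
if records < records:
    records = records - (records >= acc)

11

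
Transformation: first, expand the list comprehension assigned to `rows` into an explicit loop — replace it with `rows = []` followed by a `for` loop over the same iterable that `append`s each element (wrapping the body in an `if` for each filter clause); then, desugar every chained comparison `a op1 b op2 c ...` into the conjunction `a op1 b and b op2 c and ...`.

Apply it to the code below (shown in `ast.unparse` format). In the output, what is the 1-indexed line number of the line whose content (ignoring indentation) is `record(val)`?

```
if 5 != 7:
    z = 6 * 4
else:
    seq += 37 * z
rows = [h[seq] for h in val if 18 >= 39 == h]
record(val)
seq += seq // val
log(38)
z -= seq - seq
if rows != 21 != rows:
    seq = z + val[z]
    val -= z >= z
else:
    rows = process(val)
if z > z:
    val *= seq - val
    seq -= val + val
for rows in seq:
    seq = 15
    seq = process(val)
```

Transformed code:
if 5 != 7:
    z = 6 * 4
else:
    seq += 37 * z
rows = []
for h in val:
    if 18 >= 39 and 39 == h:
        rows.append(h[seq])
record(val)
seq += seq // val
log(38)
z -= seq - seq
if rows != 21 and 21 != rows:
    seq = z + val[z]
    val -= z >= z
else:
    rows = process(val)
if z > z:
    val *= seq - val
    seq -= val + val
for rows in seq:
    seq = 15
    seq = process(val)

9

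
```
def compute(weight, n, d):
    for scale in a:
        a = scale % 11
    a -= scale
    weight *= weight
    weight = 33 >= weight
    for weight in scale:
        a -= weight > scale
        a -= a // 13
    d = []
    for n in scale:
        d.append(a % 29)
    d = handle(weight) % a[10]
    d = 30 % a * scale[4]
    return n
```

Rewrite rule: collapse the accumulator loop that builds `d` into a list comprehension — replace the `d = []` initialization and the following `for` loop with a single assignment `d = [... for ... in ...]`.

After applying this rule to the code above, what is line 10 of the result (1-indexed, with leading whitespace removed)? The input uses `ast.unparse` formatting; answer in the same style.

d = [a % 29 for n in scale]

Transformed code:
def compute(weight, n, d):
    for scale in a:
        a = scale % 11
    a -= scale
    weight *= weight
    weight = 33 >= weight
    for weight in scale:
        a -= weight > scale
        a -= a // 13
    d = [a % 29 for n in scale]
    d = handle(weight) % a[10]
    d = 30 % a * scale[4]
    return n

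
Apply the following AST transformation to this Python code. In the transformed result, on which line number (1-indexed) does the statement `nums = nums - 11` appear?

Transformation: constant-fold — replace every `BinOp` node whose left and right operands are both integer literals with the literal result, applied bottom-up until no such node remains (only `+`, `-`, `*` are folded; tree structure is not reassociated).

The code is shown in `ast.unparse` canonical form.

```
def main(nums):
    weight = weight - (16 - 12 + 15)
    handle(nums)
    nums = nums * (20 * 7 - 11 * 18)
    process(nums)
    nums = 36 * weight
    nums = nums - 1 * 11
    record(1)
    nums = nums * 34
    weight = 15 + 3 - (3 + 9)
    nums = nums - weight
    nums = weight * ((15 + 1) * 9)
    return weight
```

7

Transformed code:
def main(nums):
    weight = weight - 19
    handle(nums)
    nums = nums * -58
    process(nums)
    nums = 36 * weight
    nums = nums - 11
    record(1)
    nums = nums * 34
    weight = 6
    nums = nums - weight
    nums = weight * 144
    return weight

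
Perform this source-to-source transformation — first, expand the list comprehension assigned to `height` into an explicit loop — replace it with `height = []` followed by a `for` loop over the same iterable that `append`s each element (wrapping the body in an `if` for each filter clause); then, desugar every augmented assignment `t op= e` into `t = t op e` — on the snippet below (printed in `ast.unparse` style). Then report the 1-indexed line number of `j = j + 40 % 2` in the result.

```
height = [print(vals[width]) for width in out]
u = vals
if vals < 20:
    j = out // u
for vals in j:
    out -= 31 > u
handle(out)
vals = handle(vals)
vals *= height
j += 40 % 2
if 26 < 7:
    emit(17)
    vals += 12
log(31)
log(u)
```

Transformed code:
height = []
for width in out:
    height.append(print(vals[width]))
u = vals
if vals < 20:
    j = out // u
for vals in j:
    out = out - (31 > u)
handle(out)
vals = handle(vals)
vals = vals * height
j = j + 40 % 2
if 26 < 7:
    emit(17)
    vals = vals + 12
log(31)
log(u)

12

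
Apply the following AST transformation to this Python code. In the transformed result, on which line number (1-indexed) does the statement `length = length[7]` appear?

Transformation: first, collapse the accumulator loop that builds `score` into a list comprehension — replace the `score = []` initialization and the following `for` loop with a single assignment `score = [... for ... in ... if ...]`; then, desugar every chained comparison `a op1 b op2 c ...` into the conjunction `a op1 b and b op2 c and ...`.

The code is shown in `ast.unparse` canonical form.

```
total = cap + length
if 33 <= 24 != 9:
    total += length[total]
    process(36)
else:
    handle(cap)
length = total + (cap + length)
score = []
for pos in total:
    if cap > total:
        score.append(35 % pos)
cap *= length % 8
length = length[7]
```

10

Transformed code:
total = cap + length
if 33 <= 24 and 24 != 9:
    total += length[total]
    process(36)
else:
    handle(cap)
length = total + (cap + length)
score = [35 % pos for pos in total if cap > total]
cap *= length % 8
length = length[7]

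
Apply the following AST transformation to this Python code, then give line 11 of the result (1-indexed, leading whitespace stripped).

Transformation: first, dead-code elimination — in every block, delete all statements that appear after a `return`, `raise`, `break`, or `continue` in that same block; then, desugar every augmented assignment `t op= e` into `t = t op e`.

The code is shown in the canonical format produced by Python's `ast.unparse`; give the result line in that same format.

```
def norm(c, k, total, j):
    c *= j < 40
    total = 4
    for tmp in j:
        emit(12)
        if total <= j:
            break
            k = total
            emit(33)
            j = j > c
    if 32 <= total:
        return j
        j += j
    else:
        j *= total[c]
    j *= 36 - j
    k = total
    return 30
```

Transformed code:
def norm(c, k, total, j):
    c = c * (j < 40)
    total = 4
    for tmp in j:
        emit(12)
        if total <= j:
            break
    if 32 <= total:
        return j
    else:
        j = j * total[c]
    j = j * (36 - j)
    k = total
    return 30

j = j * total[c]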